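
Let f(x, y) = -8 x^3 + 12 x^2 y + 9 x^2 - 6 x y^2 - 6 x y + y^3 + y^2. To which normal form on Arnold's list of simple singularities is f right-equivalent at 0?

A_2

The Hessian of f at 0 has rank 1. Corank 1: A-series; mu = 2 gives A_2.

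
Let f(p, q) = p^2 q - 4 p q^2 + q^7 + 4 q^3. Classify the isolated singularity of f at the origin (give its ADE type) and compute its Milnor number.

Type D8, Milnor number mu = 8.

The Hessian of f at 0 has rank 0. Corank 2; j^3 = q*(p - 2*q)^2 has shape L^2 M (L != M), so D-series; mu = 8 gives D_8.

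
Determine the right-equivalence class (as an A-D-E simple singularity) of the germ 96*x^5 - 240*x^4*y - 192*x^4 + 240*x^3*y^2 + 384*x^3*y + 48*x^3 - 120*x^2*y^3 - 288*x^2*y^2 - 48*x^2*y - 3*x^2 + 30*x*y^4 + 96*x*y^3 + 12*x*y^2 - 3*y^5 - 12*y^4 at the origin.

A_4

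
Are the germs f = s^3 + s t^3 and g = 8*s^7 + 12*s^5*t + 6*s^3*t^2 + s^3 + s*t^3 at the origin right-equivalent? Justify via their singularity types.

The Hessian of f at 0 has rank 0. Corank 2; j^3 = s^3 is a perfect cube, so E-series; the 4-jet and mu = 7 give E_7. The Hessian of g at 0 has rank 0. Corank 2; j^3 = s^3 is a perfect cube, so E-series; the 4-jet and mu = 7 give E_7. Both have type E_7, hence right-equivalent.

Yes.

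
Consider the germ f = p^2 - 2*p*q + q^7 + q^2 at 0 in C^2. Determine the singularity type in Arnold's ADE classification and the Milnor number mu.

Type A_{6}, Milnor number mu = 6.

The Hessian of f at 0 has rank 1. Corank 1: A-series; mu = 6 gives A_6.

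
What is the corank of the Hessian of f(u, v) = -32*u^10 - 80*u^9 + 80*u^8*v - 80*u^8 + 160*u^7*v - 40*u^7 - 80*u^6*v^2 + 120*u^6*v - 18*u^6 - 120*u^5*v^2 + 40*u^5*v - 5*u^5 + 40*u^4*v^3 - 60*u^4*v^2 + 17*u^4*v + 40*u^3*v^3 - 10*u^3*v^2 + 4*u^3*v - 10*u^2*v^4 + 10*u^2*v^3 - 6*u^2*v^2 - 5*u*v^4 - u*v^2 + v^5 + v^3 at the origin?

Hessian at 0 has rank 0.

2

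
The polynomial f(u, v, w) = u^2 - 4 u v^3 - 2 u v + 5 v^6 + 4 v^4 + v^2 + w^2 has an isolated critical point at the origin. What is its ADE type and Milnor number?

The Hessian of f at 0 is [[2, -2, 0], [-2, 2, 0], [0, 0, 2]] with rank 2, so corank 1. A Groebner basis of the Jacobian ideal J(f) in C{u,v,w} is {u*v^2 - u/2 + v/2, -u/2 + v^3 + v/2, u^2 - 2*u*v + v^2, w}; counting standard monomials gives mu = 5. Corank 1: A-series; mu = 5 gives A_5.

Type A5, Milnor number mu = 5.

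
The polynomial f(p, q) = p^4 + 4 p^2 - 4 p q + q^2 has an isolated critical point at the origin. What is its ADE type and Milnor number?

Type A_{3}, Milnor number mu = 3.

The Hessian of f at 0 is [[8, -4], [-4, 2]] with rank 1, so corank 1. A Groebner basis of the Jacobian ideal J(f) in C{p,q} is {q^3, p - q/2}; counting standard monomials gives mu = 3. Corank 1: A-series; mu = 3 gives A_3.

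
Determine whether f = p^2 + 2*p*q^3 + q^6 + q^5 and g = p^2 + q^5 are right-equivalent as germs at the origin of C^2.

The Hessian of f at 0 has rank 1. Corank 1: A-series; mu = 4 gives A_4. The Hessian of g at 0 has rank 1. Corank 1: A-series; mu = 4 gives A_4. Both have type A_4, hence right-equivalent.

Yes.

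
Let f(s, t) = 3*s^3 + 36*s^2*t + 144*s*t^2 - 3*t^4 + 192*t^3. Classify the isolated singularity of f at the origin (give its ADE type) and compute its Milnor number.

Type E_{6}, Milnor number mu = 6.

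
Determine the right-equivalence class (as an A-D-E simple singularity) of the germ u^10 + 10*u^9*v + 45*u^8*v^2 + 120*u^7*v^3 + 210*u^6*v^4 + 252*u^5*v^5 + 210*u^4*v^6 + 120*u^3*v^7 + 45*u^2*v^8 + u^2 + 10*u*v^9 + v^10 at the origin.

The Hessian of f at 0 has rank 1. Corank 1: A-series; mu = 9 gives A_9.

A9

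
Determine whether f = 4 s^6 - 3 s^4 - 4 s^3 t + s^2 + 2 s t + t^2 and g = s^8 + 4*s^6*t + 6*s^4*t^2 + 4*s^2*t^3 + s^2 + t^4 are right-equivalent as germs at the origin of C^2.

Yes.

The Hessian of f at 0 is [[2, 2], [2, 2]] with rank 1, so corank 1. A Groebner basis of the Jacobian ideal J(f) in C{s,t} is {t^3, s + t}; counting standard monomials gives mu = 3. Corank 1: A-series; mu = 3 gives A_3. The Hessian of g at 0 is [[2, 0], [0, 0]] with rank 1, so corank 1. A Groebner basis of the Jacobian ideal J(g) in C{s,t} is {t^3, s}; counting standard monomials gives mu = 3. Corank 1: A-series; mu = 3 gives A_3. Both have type A_3, hence right-equivalent.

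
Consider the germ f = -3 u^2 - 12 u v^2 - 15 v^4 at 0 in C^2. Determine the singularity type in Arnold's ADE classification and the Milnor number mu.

The Hessian of f at 0 has rank 1. Corank 1: A-series; mu = 3 gives A_3.

Type A_3, Milnor number mu = 3.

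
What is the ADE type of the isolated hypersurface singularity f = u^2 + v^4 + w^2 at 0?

The Hessian of f at 0 has rank 2. Corank 1: A-series; mu = 3 gives A_3.

A_{3}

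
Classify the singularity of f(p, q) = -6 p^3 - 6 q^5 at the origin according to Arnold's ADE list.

The Hessian of f at 0 has rank 0. Corank 2; j^3 = -6*p^3 is a perfect cube, so E-series; the 5-jet and mu = 8 give E_8.

E_8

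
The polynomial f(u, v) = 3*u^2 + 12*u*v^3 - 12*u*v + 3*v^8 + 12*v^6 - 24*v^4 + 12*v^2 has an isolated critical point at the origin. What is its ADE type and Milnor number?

Type A_7, Milnor number mu = 7.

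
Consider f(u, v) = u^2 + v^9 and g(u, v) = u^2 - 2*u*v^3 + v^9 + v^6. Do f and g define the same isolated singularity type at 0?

Yes.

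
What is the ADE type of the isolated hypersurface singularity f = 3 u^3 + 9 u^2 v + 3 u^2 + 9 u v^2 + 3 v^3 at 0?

The Hessian of f at 0 has rank 1. Corank 1: A-series; mu = 2 gives A_2.

A_2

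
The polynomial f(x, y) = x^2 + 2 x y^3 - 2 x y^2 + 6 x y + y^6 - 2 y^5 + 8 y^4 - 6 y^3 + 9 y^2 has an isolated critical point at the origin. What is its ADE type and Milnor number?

Type A3, Milnor number mu = 3.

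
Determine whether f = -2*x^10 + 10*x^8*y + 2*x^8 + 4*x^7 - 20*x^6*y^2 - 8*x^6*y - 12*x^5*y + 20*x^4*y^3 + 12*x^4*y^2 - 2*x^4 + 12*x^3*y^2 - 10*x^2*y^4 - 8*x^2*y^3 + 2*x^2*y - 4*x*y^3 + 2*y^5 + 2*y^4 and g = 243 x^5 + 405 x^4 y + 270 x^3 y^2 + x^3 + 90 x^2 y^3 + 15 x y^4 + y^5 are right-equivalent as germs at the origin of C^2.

No.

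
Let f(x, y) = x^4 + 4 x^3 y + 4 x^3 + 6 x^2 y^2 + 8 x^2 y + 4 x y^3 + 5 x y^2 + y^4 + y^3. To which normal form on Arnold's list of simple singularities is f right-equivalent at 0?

The Hessian of f at 0 is [[0, 0], [0, 0]] with rank 0, so corank 2. A Groebner basis of the Jacobian ideal J(f) in C{x,y} is {x*y^2 + 2*x*y + y^2, -4*x*y + y^3 - 2*y^2, x^2 + 3*x*y/2 + y^2/2}; counting standard monomials gives mu = 5. Corank 2; j^3 = (x + y)*(2*x + y)^2 has shape L^2 M (L != M), so D-series; mu = 5 gives D_5.

D_{5}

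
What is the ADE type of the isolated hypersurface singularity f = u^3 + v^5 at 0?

E_{8}

The Hessian of f at 0 is [[0, 0], [0, 0]] with rank 0, so corank 2. A Groebner basis of the Jacobian ideal J(f) in C{u,v} is {v^4, u^2}; counting standard monomials gives mu = 8. Corank 2; j^3 = u^3 is a perfect cube, so E-series; the 5-jet and mu = 8 give E_8.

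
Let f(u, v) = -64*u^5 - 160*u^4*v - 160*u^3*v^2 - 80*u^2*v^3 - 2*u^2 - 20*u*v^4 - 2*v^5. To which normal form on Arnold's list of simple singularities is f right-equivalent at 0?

A_{4}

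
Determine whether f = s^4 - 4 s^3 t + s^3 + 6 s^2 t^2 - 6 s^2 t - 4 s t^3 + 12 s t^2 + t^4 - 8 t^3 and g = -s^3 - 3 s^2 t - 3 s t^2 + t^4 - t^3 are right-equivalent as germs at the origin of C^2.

The Hessian of f at 0 has rank 0. Corank 2; j^3 = (s - 2*t)^3 is a perfect cube, so E-series; the 4-jet and mu = 6 give E_6. The Hessian of g at 0 has rank 0. Corank 2; j^3 = -(s + t)^3 is a perfect cube, so E-series; the 4-jet and mu = 6 give E_6. Both have type E_6, hence right-equivalent.

Yes.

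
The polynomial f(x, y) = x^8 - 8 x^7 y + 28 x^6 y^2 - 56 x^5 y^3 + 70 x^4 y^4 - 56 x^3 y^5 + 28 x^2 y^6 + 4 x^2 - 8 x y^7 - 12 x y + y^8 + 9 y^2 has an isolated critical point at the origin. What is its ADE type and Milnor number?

The Hessian of f at 0 is [[8, -12], [-12, 18]] with rank 1, so corank 1. A Groebner basis of the Jacobian ideal J(f) in C{x,y} is {y^7, x - 3*y/2}; counting standard monomials gives mu = 7. Corank 1: A-series; mu = 7 gives A_7.

Type A_7, Milnor number mu = 7.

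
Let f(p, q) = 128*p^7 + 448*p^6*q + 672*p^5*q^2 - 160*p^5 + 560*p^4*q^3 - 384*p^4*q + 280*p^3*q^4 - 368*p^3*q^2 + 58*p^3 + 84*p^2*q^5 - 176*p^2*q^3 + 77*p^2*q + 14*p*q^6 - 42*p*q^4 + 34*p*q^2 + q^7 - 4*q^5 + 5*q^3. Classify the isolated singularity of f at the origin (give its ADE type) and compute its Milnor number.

The Hessian of f at 0 has rank 0. Corank 2; j^3 = (2*p + q)*(29*p^2 + 24*p*q + 5*q^2) splits into three distinct lines over C (the quadratic factor has nonzero discriminant), so D_4.

Type D4, Milnor number mu = 4.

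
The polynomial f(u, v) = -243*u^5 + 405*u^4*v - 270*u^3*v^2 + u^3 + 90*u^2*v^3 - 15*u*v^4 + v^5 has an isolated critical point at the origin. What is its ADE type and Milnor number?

Type E_{8}, Milnor number mu = 8.

The Hessian of f at 0 has rank 0. Corank 2; j^3 = u^3 is a perfect cube, so E-series; the 5-jet and mu = 8 give E_8.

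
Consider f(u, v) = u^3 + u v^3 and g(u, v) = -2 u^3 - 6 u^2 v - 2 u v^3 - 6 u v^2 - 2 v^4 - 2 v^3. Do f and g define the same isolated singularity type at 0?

Yes.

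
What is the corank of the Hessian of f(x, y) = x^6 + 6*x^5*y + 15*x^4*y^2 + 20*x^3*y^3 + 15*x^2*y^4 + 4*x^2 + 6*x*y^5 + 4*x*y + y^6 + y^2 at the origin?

The Hessian at 0 is [[8, 4], [4, 2]] of rank 1; hence corank 1.

1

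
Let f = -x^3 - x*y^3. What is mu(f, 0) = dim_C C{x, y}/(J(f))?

7

The Hessian of f at 0 is [[0, 0], [0, 0]] with rank 0, so corank 2. A Groebner basis of the Jacobian ideal J(f) in C{x,y} is {x^3, x*y^2, 3*x^2 + y^3}; counting standard monomials gives mu = 7. Corank 2; j^3 = -x^3 is a perfect cube, so E-series; the 4-jet and mu = 7 give E_7.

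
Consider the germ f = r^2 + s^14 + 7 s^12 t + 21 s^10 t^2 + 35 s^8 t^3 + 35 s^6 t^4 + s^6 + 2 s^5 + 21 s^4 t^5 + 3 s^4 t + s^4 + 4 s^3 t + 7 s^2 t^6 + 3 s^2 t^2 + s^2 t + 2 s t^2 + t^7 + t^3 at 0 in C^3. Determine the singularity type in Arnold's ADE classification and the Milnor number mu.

Type D_{8}, Milnor number mu = 8.

The Hessian of f at 0 has rank 1. Corank 2; j^3 = t*(s + t)^2 has shape L^2 M (L != M), so D-series; mu = 8 gives D_8.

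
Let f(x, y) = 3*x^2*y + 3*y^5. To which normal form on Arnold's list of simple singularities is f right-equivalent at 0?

D6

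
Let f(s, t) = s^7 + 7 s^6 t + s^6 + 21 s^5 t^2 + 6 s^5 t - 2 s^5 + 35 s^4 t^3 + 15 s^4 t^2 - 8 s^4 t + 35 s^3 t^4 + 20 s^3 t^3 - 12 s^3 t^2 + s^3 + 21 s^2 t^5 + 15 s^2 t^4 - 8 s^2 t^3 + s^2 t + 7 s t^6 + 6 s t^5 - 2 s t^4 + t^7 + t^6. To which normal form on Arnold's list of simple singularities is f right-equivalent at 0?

D7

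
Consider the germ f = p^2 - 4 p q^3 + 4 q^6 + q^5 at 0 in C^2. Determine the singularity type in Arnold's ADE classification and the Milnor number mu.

The Hessian of f at 0 has rank 1. Corank 1: A-series; mu = 4 gives A_4.

Type A_4, Milnor number mu = 4.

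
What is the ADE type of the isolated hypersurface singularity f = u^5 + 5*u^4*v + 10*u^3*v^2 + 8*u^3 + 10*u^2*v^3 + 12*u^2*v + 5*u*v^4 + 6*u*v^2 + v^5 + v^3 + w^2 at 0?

The Hessian of f at 0 is [[0, 0, 0], [0, 0, 0], [0, 0, 2]] with rank 1, so corank 2. A Groebner basis of the Jacobian ideal J(f) in C{u,v,w} is {v^5, u*v^3 + 5*v^4/8, u^2 + u*v + v^2/4, w}; counting standard monomials gives mu = 8. Corank 2; j^3 = (2*u + v)^3 is a perfect cube, so E-series; the 5-jet and mu = 8 give E_8.

E8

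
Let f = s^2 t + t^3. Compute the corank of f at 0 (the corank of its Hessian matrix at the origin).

2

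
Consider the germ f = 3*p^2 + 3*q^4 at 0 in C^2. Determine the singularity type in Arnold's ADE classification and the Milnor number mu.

Type A_3, Milnor number mu = 3.

The Hessian of f at 0 has rank 1. Corank 1: A-series; mu = 3 gives A_3.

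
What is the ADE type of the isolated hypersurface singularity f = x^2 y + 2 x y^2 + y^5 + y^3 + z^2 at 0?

D_{6}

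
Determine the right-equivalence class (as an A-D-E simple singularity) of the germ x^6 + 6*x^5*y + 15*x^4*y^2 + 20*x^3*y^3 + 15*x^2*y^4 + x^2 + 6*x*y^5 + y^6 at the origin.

The Hessian of f at 0 is [[2, 0], [0, 0]] with rank 1, so corank 1. A Groebner basis of the Jacobian ideal J(f) in C{x,y} is {y^5, x}; counting standard monomials gives mu = 5. Corank 1: A-series; mu = 5 gives A_5.

A5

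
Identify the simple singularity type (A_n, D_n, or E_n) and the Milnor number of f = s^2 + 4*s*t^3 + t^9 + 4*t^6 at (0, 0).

Type A8, Milnor number mu = 8.

The Hessian of f at 0 has rank 1. Corank 1: A-series; mu = 8 gives A_8.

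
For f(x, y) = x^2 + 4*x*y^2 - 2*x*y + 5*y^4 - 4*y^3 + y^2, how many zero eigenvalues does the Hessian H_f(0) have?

1

The Hessian at 0 is [[2, -2], [-2, 2]] of rank 1; hence corank 1.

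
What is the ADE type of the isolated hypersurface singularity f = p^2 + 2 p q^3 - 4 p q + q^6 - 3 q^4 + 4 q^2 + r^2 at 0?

A_{3}

The Hessian of f at 0 is [[2, -4, 0], [-4, 8, 0], [0, 0, 2]] with rank 2, so corank 1. A Groebner basis of the Jacobian ideal J(f) in C{p,q,r} is {q^3, p - 2*q, r}; counting standard monomials gives mu = 3. Corank 1: A-series; mu = 3 gives A_3.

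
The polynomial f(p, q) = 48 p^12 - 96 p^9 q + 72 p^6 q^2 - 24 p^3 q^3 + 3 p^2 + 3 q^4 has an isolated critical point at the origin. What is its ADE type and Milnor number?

The Hessian of f at 0 has rank 1. Corank 1: A-series; mu = 3 gives A_3.

Type A3, Milnor number mu = 3.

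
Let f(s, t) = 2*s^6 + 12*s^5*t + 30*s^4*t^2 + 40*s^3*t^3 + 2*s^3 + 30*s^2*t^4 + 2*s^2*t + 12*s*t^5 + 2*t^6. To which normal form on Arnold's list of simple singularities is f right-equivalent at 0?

D_7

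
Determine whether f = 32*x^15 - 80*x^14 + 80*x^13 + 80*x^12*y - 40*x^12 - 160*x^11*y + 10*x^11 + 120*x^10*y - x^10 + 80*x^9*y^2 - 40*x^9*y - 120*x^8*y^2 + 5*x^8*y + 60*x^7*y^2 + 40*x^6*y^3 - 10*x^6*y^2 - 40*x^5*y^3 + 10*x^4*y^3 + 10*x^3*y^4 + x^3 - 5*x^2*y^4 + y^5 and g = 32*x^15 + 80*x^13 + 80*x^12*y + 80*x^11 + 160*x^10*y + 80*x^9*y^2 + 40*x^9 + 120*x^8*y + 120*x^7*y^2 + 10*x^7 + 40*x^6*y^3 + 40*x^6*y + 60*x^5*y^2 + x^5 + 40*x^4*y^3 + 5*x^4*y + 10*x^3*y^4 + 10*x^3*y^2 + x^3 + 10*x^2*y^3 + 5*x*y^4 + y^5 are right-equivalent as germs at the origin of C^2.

The Hessian of f at 0 has rank 0. Corank 2; j^3 = x^3 is a perfect cube, so E-series; the 5-jet and mu = 8 give E_8. The Hessian of g at 0 has rank 0. Corank 2; j^3 = x^3 is a perfect cube, so E-series; the 5-jet and mu = 8 give E_8. Both have type E_8, hence right-equivalent.

Yes.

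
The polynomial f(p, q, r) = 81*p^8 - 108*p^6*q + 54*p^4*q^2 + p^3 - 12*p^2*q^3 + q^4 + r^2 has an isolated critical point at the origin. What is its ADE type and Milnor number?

Type E_{6}, Milnor number mu = 6.

The Hessian of f at 0 has rank 1. Corank 2; j^3 = p^3 is a perfect cube, so E-series; the 4-jet and mu = 6 give E_6.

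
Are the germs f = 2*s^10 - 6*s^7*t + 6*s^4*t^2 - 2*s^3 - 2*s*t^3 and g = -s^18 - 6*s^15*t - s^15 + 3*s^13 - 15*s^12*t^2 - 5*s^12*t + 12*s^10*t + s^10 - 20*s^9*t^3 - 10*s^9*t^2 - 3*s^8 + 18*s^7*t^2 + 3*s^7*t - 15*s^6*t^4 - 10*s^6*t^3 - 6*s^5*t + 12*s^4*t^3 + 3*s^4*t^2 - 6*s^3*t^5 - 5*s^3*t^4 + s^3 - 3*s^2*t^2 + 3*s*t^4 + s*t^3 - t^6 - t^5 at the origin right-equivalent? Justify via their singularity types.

Yes.

The Hessian of f at 0 has rank 0. Corank 2; j^3 = -2*s^3 is a perfect cube, so E-series; the 4-jet and mu = 7 give E_7. The Hessian of g at 0 has rank 0. Corank 2; j^3 = s^3 is a perfect cube, so E-series; the 4-jet and mu = 7 give E_7. Both have type E_7, hence right-equivalent.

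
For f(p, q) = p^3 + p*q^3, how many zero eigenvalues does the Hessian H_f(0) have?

Hessian at 0 has rank 0.

2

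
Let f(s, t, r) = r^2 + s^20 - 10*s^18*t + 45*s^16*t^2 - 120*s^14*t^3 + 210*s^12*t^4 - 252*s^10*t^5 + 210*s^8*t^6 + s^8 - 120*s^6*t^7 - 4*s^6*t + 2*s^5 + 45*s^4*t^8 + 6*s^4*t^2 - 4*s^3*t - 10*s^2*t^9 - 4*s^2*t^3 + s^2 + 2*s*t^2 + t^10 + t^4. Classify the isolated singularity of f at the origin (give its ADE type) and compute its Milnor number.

Type A_{9}, Milnor number mu = 9.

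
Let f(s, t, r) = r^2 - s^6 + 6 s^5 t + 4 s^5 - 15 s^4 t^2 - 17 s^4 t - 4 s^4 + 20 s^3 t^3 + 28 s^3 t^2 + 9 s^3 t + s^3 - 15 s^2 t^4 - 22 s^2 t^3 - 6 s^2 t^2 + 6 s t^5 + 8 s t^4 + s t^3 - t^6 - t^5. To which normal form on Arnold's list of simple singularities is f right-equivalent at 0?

The Hessian of f at 0 has rank 1. Corank 2; j^3 = s^3 is a perfect cube, so E-series; the 4-jet and mu = 7 give E_7.

E_{7}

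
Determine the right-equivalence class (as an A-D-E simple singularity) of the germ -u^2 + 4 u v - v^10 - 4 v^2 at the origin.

The Hessian of f at 0 has rank 1. Corank 1: A-series; mu = 9 gives A_9.

A_9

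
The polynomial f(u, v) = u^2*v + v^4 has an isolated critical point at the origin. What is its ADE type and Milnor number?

Type D_{5}, Milnor number mu = 5.

The Hessian of f at 0 is [[0, 0], [0, 0]] with rank 0, so corank 2. A Groebner basis of the Jacobian ideal J(f) in C{u,v} is {u^3, u^2/4 + v^3, u*v}; counting standard monomials gives mu = 5. Corank 2; j^3 = u^2*v has shape L^2 M (L != M), so D-series; mu = 5 gives D_5.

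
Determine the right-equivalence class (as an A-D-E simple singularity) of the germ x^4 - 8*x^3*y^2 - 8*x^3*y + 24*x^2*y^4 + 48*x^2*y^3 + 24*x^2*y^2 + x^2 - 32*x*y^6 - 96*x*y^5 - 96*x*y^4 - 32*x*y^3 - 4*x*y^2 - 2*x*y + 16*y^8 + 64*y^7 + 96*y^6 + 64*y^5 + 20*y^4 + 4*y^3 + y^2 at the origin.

A3

The Hessian of f at 0 has rank 1. Corank 1: A-series; mu = 3 gives A_3.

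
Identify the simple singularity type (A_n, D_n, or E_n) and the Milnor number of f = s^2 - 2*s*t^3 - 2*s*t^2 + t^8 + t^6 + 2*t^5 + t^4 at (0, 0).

The Hessian of f at 0 has rank 1. Corank 1: A-series; mu = 7 gives A_7.

Type A_7, Milnor number mu = 7.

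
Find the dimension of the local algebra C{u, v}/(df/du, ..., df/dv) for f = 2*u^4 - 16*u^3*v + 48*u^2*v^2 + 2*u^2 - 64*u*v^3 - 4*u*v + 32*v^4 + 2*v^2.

The Hessian of f at 0 has rank 1. Corank 1: A-series; mu = 3 gives A_3.

3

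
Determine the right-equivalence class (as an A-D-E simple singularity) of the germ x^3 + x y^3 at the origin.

The Hessian of f at 0 is [[0, 0], [0, 0]] with rank 0, so corank 2. A Groebner basis of the Jacobian ideal J(f) in C{x,y} is {x^3, x*y^2, 3*x^2 + y^3}; counting standard monomials gives mu = 7. Corank 2; j^3 = x^3 is a perfect cube, so E-series; the 4-jet and mu = 7 give E_7.

E7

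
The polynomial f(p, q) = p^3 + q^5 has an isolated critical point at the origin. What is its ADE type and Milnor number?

Type E8, Milnor number mu = 8.

The Hessian of f at 0 is [[0, 0], [0, 0]] with rank 0, so corank 2. A Groebner basis of the Jacobian ideal J(f) in C{p,q} is {q^4, p^2}; counting standard monomials gives mu = 8. Corank 2; j^3 = p^3 is a perfect cube, so E-series; the 5-jet and mu = 8 give E_8.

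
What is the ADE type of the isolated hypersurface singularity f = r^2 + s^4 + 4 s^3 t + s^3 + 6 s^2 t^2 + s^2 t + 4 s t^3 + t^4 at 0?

D_5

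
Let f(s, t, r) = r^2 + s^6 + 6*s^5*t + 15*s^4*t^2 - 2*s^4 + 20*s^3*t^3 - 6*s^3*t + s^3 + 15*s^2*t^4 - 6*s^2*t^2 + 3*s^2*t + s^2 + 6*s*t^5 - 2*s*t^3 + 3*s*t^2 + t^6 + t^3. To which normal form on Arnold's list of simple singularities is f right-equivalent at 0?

The Hessian of f at 0 is [[2, 0, 0], [0, 0, 0], [0, 0, 2]] with rank 2, so corank 1. A Groebner basis of the Jacobian ideal J(f) in C{s,t,r} is {t^2, s, r}; counting standard monomials gives mu = 2. Corank 1: A-series; mu = 2 gives A_2.

A_{2}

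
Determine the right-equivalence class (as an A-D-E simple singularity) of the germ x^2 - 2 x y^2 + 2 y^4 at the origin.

A_{3}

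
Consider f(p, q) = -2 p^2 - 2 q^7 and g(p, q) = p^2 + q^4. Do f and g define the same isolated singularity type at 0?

The Hessian of f at 0 has rank 1. Corank 1: A-series; mu = 6 gives A_6. The Hessian of g at 0 has rank 1. Corank 1: A-series; mu = 3 gives A_3. f is A_6 but g is A_3, hence not right-equivalent.

No.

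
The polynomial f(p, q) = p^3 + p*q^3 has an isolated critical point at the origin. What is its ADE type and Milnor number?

Type E7, Milnor number mu = 7.

The Hessian of f at 0 has rank 0. Corank 2; j^3 = p^3 is a perfect cube, so E-series; the 4-jet and mu = 7 give E_7.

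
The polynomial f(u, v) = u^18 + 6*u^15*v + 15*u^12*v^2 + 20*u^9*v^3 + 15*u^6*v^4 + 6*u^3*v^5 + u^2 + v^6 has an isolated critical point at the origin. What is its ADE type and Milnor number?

The Hessian of f at 0 has rank 1. Corank 1: A-series; mu = 5 gives A_5.

Type A5, Milnor number mu = 5.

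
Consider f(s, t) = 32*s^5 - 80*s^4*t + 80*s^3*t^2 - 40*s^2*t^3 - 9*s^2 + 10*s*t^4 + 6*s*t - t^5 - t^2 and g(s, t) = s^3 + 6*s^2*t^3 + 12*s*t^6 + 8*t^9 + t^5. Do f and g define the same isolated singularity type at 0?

No.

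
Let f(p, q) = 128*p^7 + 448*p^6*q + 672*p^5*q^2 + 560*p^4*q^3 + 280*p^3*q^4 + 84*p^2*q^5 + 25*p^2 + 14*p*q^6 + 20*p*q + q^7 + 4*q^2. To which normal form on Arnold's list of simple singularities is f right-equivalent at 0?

The Hessian of f at 0 has rank 1. Corank 1: A-series; mu = 6 gives A_6.

A6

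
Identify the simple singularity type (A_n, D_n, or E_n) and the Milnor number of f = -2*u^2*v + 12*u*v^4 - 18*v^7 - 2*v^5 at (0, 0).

The Hessian of f at 0 is [[0, 0], [0, 0]] with rank 0, so corank 2. A Groebner basis of the Jacobian ideal J(f) in C{u,v} is {-u*v/3 + v^4, u*v^2, u^2 + 5*u*v/3}; counting standard monomials gives mu = 6. Corank 2; j^3 = -2*u^2*v has shape L^2 M (L != M), so D-series; mu = 6 gives D_6.

Type D_{6}, Milnor number mu = 6.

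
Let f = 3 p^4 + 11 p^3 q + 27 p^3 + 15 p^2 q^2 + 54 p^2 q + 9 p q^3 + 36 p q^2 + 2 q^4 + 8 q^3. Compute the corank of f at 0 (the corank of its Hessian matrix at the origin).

Hessian at 0 has rank 0.

2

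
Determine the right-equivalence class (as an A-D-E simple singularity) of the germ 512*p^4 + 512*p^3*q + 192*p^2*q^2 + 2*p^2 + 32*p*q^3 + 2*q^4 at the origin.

A_{3}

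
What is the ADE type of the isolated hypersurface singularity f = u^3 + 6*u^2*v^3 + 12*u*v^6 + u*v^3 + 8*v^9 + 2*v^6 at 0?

E_{7}

The Hessian of f at 0 has rank 0. Corank 2; j^3 = u^3 is a perfect cube, so E-series; the 4-jet and mu = 7 give E_7.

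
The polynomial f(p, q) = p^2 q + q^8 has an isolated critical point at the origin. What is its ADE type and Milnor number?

Type D9, Milnor number mu = 9.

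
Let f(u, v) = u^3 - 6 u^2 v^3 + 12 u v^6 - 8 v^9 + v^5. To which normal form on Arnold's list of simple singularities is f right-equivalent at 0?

The Hessian of f at 0 has rank 0. Corank 2; j^3 = u^3 is a perfect cube, so E-series; the 5-jet and mu = 8 give E_8.

E_8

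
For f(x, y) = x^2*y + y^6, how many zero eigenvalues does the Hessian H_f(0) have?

The Hessian at 0 is [[0, 0], [0, 0]] of rank 0; hence corank 2.

2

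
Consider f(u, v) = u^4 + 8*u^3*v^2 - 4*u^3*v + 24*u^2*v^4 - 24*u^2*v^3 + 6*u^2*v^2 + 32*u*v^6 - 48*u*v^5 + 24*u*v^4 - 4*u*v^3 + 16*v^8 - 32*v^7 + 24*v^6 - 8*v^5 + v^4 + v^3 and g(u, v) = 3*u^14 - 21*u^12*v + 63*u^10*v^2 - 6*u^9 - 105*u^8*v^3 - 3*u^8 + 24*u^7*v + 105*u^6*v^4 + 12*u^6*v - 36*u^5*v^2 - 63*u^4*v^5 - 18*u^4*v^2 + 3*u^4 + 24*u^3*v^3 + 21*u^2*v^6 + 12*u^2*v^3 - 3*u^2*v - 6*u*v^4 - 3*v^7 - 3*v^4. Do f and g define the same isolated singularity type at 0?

No.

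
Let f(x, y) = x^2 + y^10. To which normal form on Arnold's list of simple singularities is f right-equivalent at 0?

A_9

The Hessian of f at 0 has rank 1. Corank 1: A-series; mu = 9 gives A_9.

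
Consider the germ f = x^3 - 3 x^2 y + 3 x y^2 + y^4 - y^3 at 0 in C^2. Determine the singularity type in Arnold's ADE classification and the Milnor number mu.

Type E_{6}, Milnor number mu = 6.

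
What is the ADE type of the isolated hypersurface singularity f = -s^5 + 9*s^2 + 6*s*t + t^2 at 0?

A4

The Hessian of f at 0 has rank 1. Corank 1: A-series; mu = 4 gives A_4.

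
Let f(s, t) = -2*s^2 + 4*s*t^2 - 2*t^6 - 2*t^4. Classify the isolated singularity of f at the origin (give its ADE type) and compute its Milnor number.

Type A_{5}, Milnor number mu = 5.

The Hessian of f at 0 has rank 1. Corank 1: A-series; mu = 5 gives A_5.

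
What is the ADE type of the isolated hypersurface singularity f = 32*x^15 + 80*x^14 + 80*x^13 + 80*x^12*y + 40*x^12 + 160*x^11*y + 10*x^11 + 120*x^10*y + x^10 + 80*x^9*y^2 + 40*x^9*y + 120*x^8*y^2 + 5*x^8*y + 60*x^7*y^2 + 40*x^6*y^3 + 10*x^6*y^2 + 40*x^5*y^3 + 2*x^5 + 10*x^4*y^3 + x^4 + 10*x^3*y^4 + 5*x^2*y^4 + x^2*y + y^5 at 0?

D6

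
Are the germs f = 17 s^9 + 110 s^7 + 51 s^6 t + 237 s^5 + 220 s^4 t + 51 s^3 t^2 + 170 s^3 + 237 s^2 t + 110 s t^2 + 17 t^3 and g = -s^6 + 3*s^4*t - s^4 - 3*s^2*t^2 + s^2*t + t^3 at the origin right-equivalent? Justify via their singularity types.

Yes.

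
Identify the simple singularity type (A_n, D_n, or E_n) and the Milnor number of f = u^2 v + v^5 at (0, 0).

Type D6, Milnor number mu = 6.

The Hessian of f at 0 is [[0, 0], [0, 0]] with rank 0, so corank 2. A Groebner basis of the Jacobian ideal J(f) in C{u,v} is {u^2/5 + v^4, u^3, u*v}; counting standard monomials gives mu = 6. Corank 2; j^3 = u^2*v has shape L^2 M (L != M), so D-series; mu = 6 gives D_6.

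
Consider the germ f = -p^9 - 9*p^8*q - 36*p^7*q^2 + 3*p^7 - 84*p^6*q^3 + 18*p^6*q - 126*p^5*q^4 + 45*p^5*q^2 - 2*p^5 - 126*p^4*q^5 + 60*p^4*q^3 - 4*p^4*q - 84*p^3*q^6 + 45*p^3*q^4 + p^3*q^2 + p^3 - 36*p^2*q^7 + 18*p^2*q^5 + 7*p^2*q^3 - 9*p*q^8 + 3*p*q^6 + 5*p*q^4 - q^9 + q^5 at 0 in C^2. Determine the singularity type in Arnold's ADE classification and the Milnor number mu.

The Hessian of f at 0 has rank 0. Corank 2; j^3 = p^3 is a perfect cube, so E-series; the 5-jet and mu = 8 give E_8.

Type E8, Milnor number mu = 8.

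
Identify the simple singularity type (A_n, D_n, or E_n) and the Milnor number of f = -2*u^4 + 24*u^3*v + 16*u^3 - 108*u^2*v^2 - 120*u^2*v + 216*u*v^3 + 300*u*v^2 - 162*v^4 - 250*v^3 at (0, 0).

Type E_{6}, Milnor number mu = 6.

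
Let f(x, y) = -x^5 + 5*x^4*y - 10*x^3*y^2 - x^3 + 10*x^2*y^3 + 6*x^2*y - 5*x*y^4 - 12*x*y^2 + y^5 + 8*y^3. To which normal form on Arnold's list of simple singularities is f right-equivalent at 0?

E_8

The Hessian of f at 0 is [[0, 0], [0, 0]] with rank 0, so corank 2. A Groebner basis of the Jacobian ideal J(f) in C{x,y} is {y^5, x*y^3 - 7*y^4/4, x^2 - 4*x*y + 4*y^2}; counting standard monomials gives mu = 8. Corank 2; j^3 = -(x - 2*y)^3 is a perfect cube, so E-series; the 5-jet and mu = 8 give E_8.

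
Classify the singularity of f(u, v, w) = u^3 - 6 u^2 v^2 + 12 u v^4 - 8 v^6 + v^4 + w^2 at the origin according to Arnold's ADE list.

The Hessian of f at 0 has rank 1. Corank 2; j^3 = u^3 is a perfect cube, so E-series; the 4-jet and mu = 6 give E_6.

E_{6}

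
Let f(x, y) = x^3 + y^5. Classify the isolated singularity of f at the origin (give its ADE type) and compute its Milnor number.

Type E_8, Milnor number mu = 8.

The Hessian of f at 0 has rank 0. Corank 2; j^3 = x^3 is a perfect cube, so E-series; the 5-jet and mu = 8 give E_8.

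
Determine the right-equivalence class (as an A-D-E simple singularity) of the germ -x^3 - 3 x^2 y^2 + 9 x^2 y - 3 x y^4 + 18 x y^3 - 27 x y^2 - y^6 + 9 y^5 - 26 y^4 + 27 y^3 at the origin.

The Hessian of f at 0 is [[0, 0], [0, 0]] with rank 0, so corank 2. A Groebner basis of the Jacobian ideal J(f) in C{x,y} is {x^3 + 27*x^2/2 - 81*x*y + 243*y^2/2, x^2*y + 3*x^2 - 18*x*y + 27*y^2, x^2/2 + x*y^2 - 3*x*y + 9*y^2/2, y^3}; counting standard monomials gives mu = 6. Corank 2; j^3 = -(x - 3*y)^3 is a perfect cube, so E-series; the 4-jet and mu = 6 give E_6.

E_6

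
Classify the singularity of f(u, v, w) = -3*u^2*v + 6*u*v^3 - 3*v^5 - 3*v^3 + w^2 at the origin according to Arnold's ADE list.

The Hessian of f at 0 is [[0, 0, 0], [0, 0, 0], [0, 0, 2]] with rank 1, so corank 2. A Groebner basis of the Jacobian ideal J(f) in C{u,v,w} is {v^3, u^2 + 3*v^2, u*v, w}; counting standard monomials gives mu = 4. Corank 2; j^3 = -3*v*(u^2 + v^2) splits into three distinct lines over C (the quadratic factor has nonzero discriminant), so D_4.

D4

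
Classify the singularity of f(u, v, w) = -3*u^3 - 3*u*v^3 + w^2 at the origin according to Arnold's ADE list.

E_{7}

The Hessian of f at 0 has rank 1. Corank 2; j^3 = -3*u^3 is a perfect cube, so E-series; the 4-jet and mu = 7 give E_7.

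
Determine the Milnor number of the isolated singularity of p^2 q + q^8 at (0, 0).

The Hessian of f at 0 has rank 0. Corank 2; j^3 = p^2*q has shape L^2 M (L != M), so D-series; mu = 9 gives D_9.

9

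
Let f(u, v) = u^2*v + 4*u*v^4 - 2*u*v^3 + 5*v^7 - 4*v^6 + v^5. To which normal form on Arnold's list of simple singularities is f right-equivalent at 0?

D_8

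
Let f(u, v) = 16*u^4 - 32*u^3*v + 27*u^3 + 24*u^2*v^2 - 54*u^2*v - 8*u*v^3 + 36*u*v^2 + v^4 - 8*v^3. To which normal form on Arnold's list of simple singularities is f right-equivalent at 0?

The Hessian of f at 0 is [[0, 0], [0, 0]] with rank 0, so corank 2. A Groebner basis of the Jacobian ideal J(f) in C{u,v} is {v^4, u*v^2 - 11*v^3/18, u^2 - 4*u*v/3 + 4*v^2/9}; counting standard monomials gives mu = 6. Corank 2; j^3 = (3*u - 2*v)^3 is a perfect cube, so E-series; the 4-jet and mu = 6 give E_6.

E6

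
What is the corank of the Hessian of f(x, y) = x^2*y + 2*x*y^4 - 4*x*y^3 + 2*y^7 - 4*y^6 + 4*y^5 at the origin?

Hessian at 0 has rank 0.

2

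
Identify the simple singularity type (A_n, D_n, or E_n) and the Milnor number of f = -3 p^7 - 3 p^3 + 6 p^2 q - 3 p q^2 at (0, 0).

Type D8, Milnor number mu = 8.

The Hessian of f at 0 has rank 0. Corank 2; j^3 = -3*p*(p - q)^2 has shape L^2 M (L != M), so D-series; mu = 8 gives D_8.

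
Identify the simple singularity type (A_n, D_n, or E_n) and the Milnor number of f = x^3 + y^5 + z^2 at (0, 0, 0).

The Hessian of f at 0 has rank 1. Corank 2; j^3 = x^3 is a perfect cube, so E-series; the 5-jet and mu = 8 give E_8.

Type E8, Milnor number mu = 8.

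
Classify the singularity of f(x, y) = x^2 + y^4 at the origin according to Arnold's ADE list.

The Hessian of f at 0 is [[2, 0], [0, 0]] with rank 1, so corank 1. A Groebner basis of the Jacobian ideal J(f) in C{x,y} is {y^3, x}; counting standard monomials gives mu = 3. Corank 1: A-series; mu = 3 gives A_3.

A_{3}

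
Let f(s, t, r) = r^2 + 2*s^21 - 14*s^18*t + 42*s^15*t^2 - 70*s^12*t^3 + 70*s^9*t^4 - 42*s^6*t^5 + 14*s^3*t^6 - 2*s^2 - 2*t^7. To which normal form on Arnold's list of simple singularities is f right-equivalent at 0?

A_{6}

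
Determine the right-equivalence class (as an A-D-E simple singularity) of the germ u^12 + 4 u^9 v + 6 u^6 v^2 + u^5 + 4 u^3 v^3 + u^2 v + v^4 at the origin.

D5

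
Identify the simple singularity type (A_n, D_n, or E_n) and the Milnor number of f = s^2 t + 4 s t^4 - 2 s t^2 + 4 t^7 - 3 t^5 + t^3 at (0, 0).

The Hessian of f at 0 is [[0, 0], [0, 0]] with rank 0, so corank 2. A Groebner basis of the Jacobian ideal J(f) in C{s,t} is {s*t/2 + t^4 - t^2/2, s*t^2 - t^3, s^2 - 9*s*t/2 + 7*t^2/2}; counting standard monomials gives mu = 6. Corank 2; j^3 = t*(s - t)^2 has shape L^2 M (L != M), so D-series; mu = 6 gives D_6.

Type D_{6}, Milnor number mu = 6.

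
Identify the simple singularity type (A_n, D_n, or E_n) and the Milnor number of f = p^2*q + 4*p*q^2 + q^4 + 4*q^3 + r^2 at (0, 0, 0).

Type D_5, Milnor number mu = 5.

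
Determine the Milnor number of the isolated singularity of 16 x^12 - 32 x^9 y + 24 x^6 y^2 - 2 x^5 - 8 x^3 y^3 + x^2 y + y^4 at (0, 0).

The Hessian of f at 0 has rank 0. Corank 2; j^3 = x^2*y has shape L^2 M (L != M), so D-series; mu = 5 gives D_5.

5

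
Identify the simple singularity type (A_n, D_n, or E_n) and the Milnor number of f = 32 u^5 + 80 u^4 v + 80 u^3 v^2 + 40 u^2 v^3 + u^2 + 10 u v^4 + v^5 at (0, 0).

Type A_{4}, Milnor number mu = 4.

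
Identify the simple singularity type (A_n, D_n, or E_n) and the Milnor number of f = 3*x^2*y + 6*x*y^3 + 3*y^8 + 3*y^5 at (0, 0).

Type D9, Milnor number mu = 9.

The Hessian of f at 0 is [[0, 0], [0, 0]] with rank 0, so corank 2. A Groebner basis of the Jacobian ideal J(f) in C{x,y} is {x^4, x^3*y - x^2/8 - x*y^2/8, x^3 + x^2*y^2, x*y + y^3}; counting standard monomials gives mu = 9. Corank 2; j^3 = 3*x^2*y has shape L^2 M (L != M), so D-series; mu = 9 gives D_9.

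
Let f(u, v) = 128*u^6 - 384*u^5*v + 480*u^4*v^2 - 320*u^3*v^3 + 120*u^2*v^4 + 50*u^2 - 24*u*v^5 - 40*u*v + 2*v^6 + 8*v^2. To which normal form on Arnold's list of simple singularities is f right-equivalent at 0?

The Hessian of f at 0 is [[100, -40], [-40, 16]] with rank 1, so corank 1. A Groebner basis of the Jacobian ideal J(f) in C{u,v} is {v^5, u - 2*v/5}; counting standard monomials gives mu = 5. Corank 1: A-series; mu = 5 gives A_5.

A_{5}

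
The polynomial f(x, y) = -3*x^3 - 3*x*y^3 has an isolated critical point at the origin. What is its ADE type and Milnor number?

The Hessian of f at 0 has rank 0. Corank 2; j^3 = -3*x^3 is a perfect cube, so E-series; the 4-jet and mu = 7 give E_7.

Type E_{7}, Milnor number mu = 7.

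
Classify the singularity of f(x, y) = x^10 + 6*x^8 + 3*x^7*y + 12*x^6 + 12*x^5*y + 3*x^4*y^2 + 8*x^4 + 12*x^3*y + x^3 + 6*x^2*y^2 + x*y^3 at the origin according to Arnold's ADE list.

E_7

The Hessian of f at 0 has rank 0. Corank 2; j^3 = x^3 is a perfect cube, so E-series; the 4-jet and mu = 7 give E_7.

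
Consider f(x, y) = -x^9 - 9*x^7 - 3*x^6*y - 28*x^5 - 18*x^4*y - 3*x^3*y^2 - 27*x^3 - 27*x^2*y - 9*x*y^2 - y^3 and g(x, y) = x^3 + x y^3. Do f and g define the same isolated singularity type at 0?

No.

The Hessian of f at 0 is [[0, 0], [0, 0]] with rank 0, so corank 2. A Groebner basis of the Jacobian ideal J(f) in C{x,y} is {243*x^2/2 + x*y^3 + 81*x*y + 27*y^2/2, -486*x^2 - 324*x*y + y^4 - 54*y^2, x^3 - x*y^2/3 - 2*y^3/27, x^2*y + 2*x*y^2/3 + y^3/9}; counting standard monomials gives mu = 8. Corank 2; j^3 = -(3*x + y)^3 is a perfect cube, so E-series; the 5-jet and mu = 8 give E_8. The Hessian of g at 0 is [[0, 0], [0, 0]] with rank 0, so corank 2. A Groebner basis of the Jacobian ideal J(g) in C{x,y} is {x^3, x*y^2, 3*x^2 + y^3}; counting standard monomials gives mu = 7. Corank 2; j^3 = x^3 is a perfect cube, so E-series; the 4-jet and mu = 7 give E_7. f is E_8 but g is E_7, hence not right-equivalent.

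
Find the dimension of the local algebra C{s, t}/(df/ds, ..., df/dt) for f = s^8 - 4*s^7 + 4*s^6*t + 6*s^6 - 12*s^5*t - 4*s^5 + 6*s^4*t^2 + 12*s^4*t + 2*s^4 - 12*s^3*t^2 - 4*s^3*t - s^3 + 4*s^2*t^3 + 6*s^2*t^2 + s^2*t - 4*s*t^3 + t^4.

5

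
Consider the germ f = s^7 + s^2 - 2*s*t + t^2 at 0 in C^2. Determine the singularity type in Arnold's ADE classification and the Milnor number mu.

Type A6, Milnor number mu = 6.

The Hessian of f at 0 is [[2, -2], [-2, 2]] with rank 1, so corank 1. A Groebner basis of the Jacobian ideal J(f) in C{s,t} is {t^6, s - t}; counting standard monomials gives mu = 6. Corank 1: A-series; mu = 6 gives A_6.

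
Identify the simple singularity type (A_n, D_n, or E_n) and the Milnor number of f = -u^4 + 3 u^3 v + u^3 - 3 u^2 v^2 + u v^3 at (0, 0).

Type E7, Milnor number mu = 7.

The Hessian of f at 0 has rank 0. Corank 2; j^3 = u^3 is a perfect cube, so E-series; the 4-jet and mu = 7 give E_7.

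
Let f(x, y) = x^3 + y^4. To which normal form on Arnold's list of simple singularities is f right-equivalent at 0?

E_6

The Hessian of f at 0 is [[0, 0], [0, 0]] with rank 0, so corank 2. A Groebner basis of the Jacobian ideal J(f) in C{x,y} is {y^3, x^2}; counting standard monomials gives mu = 6. Corank 2; j^3 = x^3 is a perfect cube, so E-series; the 4-jet and mu = 6 give E_6.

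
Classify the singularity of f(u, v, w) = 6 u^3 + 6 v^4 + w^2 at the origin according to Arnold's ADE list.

E6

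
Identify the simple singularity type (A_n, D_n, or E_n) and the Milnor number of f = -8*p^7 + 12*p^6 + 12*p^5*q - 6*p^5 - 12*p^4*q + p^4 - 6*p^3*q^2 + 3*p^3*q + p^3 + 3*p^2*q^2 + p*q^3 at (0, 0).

Type E7, Milnor number mu = 7.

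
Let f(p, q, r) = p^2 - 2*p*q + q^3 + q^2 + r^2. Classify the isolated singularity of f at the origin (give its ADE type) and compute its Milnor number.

The Hessian of f at 0 has rank 2. Corank 1: A-series; mu = 2 gives A_2.

Type A_{2}, Milnor number mu = 2.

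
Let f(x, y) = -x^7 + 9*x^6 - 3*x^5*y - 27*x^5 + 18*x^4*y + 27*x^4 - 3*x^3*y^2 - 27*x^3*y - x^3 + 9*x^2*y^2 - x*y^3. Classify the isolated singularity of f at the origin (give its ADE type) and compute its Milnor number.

The Hessian of f at 0 has rank 0. Corank 2; j^3 = -x^3 is a perfect cube, so E-series; the 4-jet and mu = 7 give E_7.

Type E_7, Milnor number mu = 7.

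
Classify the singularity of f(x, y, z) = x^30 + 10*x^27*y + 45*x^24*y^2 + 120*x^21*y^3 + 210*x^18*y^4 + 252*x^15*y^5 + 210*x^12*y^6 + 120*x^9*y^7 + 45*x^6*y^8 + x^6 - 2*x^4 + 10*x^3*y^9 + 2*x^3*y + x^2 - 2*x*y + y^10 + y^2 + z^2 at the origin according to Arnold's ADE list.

The Hessian of f at 0 is [[2, -2, 0], [-2, 2, 0], [0, 0, 2]] with rank 2, so corank 1. A Groebner basis of the Jacobian ideal J(f) in C{x,y,z} is {-4*x*y^2 + x + y^5 + 3*y^3 - y, x^2/2 + x*y^3 - 3*x*y/2 - y^4/2 + y^2, x^3 - x + y, x^2*y - x*y^2 - x/3 + y^3/3 + y/3, z}; counting standard monomials gives mu = 9. Corank 1: A-series; mu = 9 gives A_9.

A_{9}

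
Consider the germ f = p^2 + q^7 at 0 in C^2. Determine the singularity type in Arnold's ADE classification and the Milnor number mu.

Type A_{6}, Milnor number mu = 6.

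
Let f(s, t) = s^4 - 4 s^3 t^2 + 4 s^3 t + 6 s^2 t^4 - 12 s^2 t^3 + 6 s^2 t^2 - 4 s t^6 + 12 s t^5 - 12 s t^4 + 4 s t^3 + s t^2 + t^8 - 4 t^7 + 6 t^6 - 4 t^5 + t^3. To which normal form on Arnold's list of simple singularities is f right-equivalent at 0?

The Hessian of f at 0 is [[0, 0], [0, 0]] with rank 0, so corank 2. A Groebner basis of the Jacobian ideal J(f) in C{s,t} is {s^3 + t^2/4, t^3, s*t + t^2}; counting standard monomials gives mu = 5. Corank 2; j^3 = t^2*(s + t) has shape L^2 M (L != M), so D-series; mu = 5 gives D_5.

D5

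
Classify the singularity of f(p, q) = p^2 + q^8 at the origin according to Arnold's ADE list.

The Hessian of f at 0 has rank 1. Corank 1: A-series; mu = 7 gives A_7.

A_7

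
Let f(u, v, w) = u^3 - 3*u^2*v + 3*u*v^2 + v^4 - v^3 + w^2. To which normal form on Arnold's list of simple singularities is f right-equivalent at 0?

E_6

The Hessian of f at 0 has rank 1. Corank 2; j^3 = (u - v)^3 is a perfect cube, so E-series; the 4-jet and mu = 6 give E_6.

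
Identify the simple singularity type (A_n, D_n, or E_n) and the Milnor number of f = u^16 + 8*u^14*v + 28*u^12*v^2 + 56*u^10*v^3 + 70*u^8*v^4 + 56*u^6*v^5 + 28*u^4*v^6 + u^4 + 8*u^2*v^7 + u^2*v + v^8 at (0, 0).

The Hessian of f at 0 has rank 0. Corank 2; j^3 = u^2*v has shape L^2 M (L != M), so D-series; mu = 9 gives D_9.

Type D_{9}, Milnor number mu = 9.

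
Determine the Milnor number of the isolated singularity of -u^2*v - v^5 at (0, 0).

6

The Hessian of f at 0 has rank 0. Corank 2; j^3 = -u^2*v has shape L^2 M (L != M), so D-series; mu = 6 gives D_6.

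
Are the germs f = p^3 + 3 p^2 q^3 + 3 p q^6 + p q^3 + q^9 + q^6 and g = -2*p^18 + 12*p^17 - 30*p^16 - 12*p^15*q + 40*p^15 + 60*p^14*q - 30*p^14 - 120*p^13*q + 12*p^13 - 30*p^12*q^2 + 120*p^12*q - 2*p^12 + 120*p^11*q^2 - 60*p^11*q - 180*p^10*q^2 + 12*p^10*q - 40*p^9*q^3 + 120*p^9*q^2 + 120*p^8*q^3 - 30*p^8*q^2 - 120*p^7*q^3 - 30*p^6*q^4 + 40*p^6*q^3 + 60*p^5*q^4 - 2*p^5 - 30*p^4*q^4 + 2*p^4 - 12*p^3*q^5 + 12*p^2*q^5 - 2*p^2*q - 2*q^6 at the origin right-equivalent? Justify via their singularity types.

No.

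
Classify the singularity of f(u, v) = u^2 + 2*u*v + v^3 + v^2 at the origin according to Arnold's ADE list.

A2

The Hessian of f at 0 has rank 1. Corank 1: A-series; mu = 2 gives A_2.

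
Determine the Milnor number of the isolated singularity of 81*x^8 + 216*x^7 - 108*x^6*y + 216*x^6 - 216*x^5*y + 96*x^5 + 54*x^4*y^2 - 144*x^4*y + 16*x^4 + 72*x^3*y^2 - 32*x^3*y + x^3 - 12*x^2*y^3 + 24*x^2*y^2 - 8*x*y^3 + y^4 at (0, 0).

The Hessian of f at 0 has rank 0. Corank 2; j^3 = x^3 is a perfect cube, so E-series; the 4-jet and mu = 6 give E_6.

6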